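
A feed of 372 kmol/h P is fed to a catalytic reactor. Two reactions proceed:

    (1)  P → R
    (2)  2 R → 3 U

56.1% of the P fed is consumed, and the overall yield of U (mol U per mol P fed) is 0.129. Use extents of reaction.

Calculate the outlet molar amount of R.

Conversion of P: P consumed = 1ξ₁ = 0.561 × 372 → ξ₁ = 208.7 kmol/h.
Yield of U: 3ξ₂ / 372 = 0.129 → ξ₂ = 16 kmol/h.
Outlet amounts (n = n₀ + Σ ν·ξ):
  P: 372 − 1(208.7) = 163.3
  R: 0 + 1(208.7) − 2(16) = 176.7
  U: 0 + 3(16) = 47.99

177 kmol/h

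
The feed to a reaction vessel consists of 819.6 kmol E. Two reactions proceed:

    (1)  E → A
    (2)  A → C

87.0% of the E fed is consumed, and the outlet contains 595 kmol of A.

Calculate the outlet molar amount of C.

Conversion of E: E consumed = 1ξ₁ = 0.87 × 819.6 → ξ₁ = 713.1 kmol.
A balance: n_A = 0 + 1ξ₁ − 1ξ₂ = 595 → ξ₂ = (1·713.1 − 595)/1 = 118.1 kmol.
Outlet amounts (n = n₀ + Σ ν·ξ):
  E: 819.6 − 1(713.1) = 106.5
  A: 0 + 1(713.1) − 1(118.1) = 595
  C: 0 + 1(118.1) = 118.1

118 kmol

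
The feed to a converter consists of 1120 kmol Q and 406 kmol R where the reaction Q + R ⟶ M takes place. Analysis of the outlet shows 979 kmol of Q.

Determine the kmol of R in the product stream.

For Q: n = n₀ − 1ξ → 979 = 1120 − 1ξ, giving ξ = 141 kmol.
Outlet amounts (n = n₀ + ν ξ):
  Q: 1120 − 1(141) = 979
  R: 406 − 1(141) = 265
  M: 0 + 1(141) = 141

265 kmol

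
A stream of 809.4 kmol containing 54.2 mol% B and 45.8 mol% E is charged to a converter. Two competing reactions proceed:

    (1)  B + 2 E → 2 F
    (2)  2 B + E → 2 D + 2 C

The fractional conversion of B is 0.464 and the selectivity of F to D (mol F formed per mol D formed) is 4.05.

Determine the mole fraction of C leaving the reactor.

Conversion of B: B consumed = 0.464 × 438.7 = 203.6 kmol = 1ξ₁ + 2ξ₂.
Selectivity: 2ξ₁ / (2ξ₂) = 4.05 → ξ₁ = 4.05 ξ₂.
Substitute: (1·4.05 + 2) ξ₂ = 203.6 → ξ₂ = 33.65 kmol, ξ₁ = 136.3 kmol.
Outlet amounts (n = n₀ + Σ ν·ξ):
  B: 438.7 − 1(136.3) − 2(33.65) = 235.1
  E: 370.7 − 2(136.3) − 1(33.65) = 64.53
  F: 0 + 2(136.3) = 272.5
  D: 0 + 2(33.65) = 67.29
  C: 0 + 2(33.65) = 67.29
Total out = 706.8 kmol; y_C = 67.29 / 706.8 = 0.09521.

0.0952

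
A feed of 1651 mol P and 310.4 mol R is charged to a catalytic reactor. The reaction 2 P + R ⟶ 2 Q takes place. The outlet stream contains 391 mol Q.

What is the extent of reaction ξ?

For Q: n = n₀ + 2ξ → 391 = 0 + 2ξ, giving ξ = 195.5 mol.
Outlet amounts (n = n₀ + ν ξ):
  P: 1651 − 2(195.5) = 1260
  R: 310.4 − 1(195.5) = 114.9
  Q: 0 + 2(195.5) = 391

ξ = 196 mol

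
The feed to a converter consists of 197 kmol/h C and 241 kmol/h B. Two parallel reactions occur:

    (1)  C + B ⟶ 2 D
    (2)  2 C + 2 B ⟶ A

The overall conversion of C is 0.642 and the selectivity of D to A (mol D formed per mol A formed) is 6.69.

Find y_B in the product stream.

0.312

Conversion of C: C consumed = 0.642 × 197 = 126.5 kmol/h = 1ξ₁ + 2ξ₂.
Selectivity: 2ξ₁ / (1ξ₂) = 6.69 → ξ₁ = 3.345 ξ₂.
Substitute: (1·3.345 + 2) ξ₂ = 126.5 → ξ₂ = 23.66 kmol/h, ξ₁ = 79.15 kmol/h.
Outlet amounts (n = n₀ + Σ ν·ξ):
  C: 197 − 1(79.15) − 2(23.66) = 70.53
  B: 241 − 1(79.15) − 2(23.66) = 114.5
  D: 0 + 2(79.15) = 158.3
  A: 0 + 1(23.66) = 23.66
Total out = 367 kmol/h; y_B = 114.5 / 367 = 0.312.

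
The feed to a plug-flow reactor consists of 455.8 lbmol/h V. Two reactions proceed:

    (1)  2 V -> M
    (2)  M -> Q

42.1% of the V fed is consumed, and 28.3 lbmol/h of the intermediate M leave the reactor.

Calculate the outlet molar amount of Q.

67.6 lbmol/h

Conversion of V: V consumed = 2ξ₁ = 0.421 × 455.8 → ξ₁ = 95.95 lbmol/h.
M balance: n_M = 0 + 1ξ₁ − 1ξ₂ = 28.3 → ξ₂ = (1·95.95 − 28.3)/1 = 67.65 lbmol/h.
Outlet amounts (n = n₀ + Σ ν·ξ):
  V: 455.8 − 2(95.95) = 263.9
  M: 0 + 1(95.95) − 1(67.65) = 28.3
  Q: 0 + 1(67.65) = 67.65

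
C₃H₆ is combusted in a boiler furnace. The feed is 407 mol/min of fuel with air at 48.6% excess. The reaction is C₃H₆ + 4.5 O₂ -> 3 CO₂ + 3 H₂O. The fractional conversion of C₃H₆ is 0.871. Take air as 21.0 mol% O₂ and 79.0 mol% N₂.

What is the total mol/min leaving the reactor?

Stoichiometric O₂ = 4.5 × 407 = 1832 mol/min; O₂ fed = 1832 × 1.486 = 2722 mol/min.
N₂ fed = 2722 × 79/21 = 10240 mol/min.
Fuel reacted = 0.871 × 407 → ξ = 354.5 mol/min.
Outlet (n = n₀ + ν ξ):
  C₃H₆: 407 − 1(354.5) = 52.5
  O₂: 2722 − 4.5(354.5) = 1126
  N₂: 10240 (inert)
  CO₂: 0 + 3(354.5) = 1063
  H₂O: 0 + 3(354.5) = 1063
Total out = 52.5 + 1126 + 10240 + 1063 + 1063 = 13540 mol/min.

13500 mol/min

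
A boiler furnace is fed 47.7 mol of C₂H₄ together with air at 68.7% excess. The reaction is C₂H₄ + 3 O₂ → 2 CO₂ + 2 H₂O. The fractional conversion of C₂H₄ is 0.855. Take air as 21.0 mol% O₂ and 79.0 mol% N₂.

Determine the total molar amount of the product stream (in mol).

1200 mol

Stoichiometric O₂ = 3 × 47.7 = 143.1 mol; O₂ fed = 143.1 × 1.687 = 241.4 mol.
N₂ fed = 241.4 × 79/21 = 908.2 mol.
Fuel reacted = 0.855 × 47.7 → ξ = 40.78 mol.
Outlet (n = n₀ + ν ξ):
  C₂H₄: 47.7 − 1(40.78) = 6.916
  O₂: 241.4 − 3(40.78) = 119.1
  N₂: 908.2 (inert)
  CO₂: 0 + 2(40.78) = 81.57
  H₂O: 0 + 2(40.78) = 81.57
Total out = 6.916 + 119.1 + 908.2 + 81.57 + 81.57 = 1197 mol.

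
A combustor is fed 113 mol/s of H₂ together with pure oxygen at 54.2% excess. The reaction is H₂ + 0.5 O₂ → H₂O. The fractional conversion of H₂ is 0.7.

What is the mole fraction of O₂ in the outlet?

Stoichiometric O₂ = 0.5 × 113 = 56.5 mol/s; O₂ fed = 56.5 × 1.542 = 87.12 mol/s.
Fuel reacted = 0.7 × 113 → ξ = 79.1 mol/s.
Outlet (n = n₀ + ν ξ):
  H₂: 113 − 1(79.1) = 33.9
  O₂: 87.12 − 0.5(79.1) = 47.57
  H₂O: 0 + 1(79.1) = 79.1
Total out = 160.6 mol/s; y_O₂ = 47.57 / 160.6 = 0.2963.

0.296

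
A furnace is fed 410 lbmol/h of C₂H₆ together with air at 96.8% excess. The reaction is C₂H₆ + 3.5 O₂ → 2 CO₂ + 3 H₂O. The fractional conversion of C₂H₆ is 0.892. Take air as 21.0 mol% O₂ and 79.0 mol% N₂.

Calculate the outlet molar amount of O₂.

Stoichiometric O₂ = 3.5 × 410 = 1435 lbmol/h; O₂ fed = 1435 × 1.968 = 2824 lbmol/h.
N₂ fed = 2824 × 79/21 = 10620 lbmol/h.
Fuel reacted = 0.892 × 410 → ξ = 365.7 lbmol/h.
Outlet (n = n₀ + ν ξ):
  C₂H₆: 410 − 1(365.7) = 44.28
  O₂: 2824 − 3.5(365.7) = 1544
  N₂: 10620 (inert)
  CO₂: 0 + 2(365.7) = 731.4
  H₂O: 0 + 3(365.7) = 1097

1540 lbmol/h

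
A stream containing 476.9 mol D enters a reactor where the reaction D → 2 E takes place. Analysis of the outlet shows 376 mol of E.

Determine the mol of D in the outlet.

For E: n = n₀ + 2ξ → 376 = 0 + 2ξ, giving ξ = 188 mol.
Outlet amounts (n = n₀ + ν ξ):
  D: 476.9 − 1(188) = 288.9
  E: 0 + 2(188) = 376

289 mol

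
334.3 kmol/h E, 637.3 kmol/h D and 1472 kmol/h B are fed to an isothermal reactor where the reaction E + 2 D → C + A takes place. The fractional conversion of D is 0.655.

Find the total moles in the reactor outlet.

2230 kmol/h

D reacted = 0.655 × 637.3 = 417.4 kmol/h; ν_D = −2, so ξ = 417.4/2 = 208.7 kmol/h.
Outlet amounts (n = n₀ + ν ξ):
  E: 334.3 − 1(208.7) = 125.6
  D: 637.3 − 2(208.7) = 219.9
  C: 0 + 1(208.7) = 208.7
  A: 0 + 1(208.7) = 208.7
  B: 1472 (inert)
Total out = 125.6 + 219.9 + 208.7 + 208.7 + 1472 = 2235 kmol/h.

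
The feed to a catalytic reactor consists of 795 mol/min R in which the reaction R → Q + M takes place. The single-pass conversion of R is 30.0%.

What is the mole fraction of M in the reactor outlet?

0.231

R reacted = 0.3 × 795 = 238.5 mol/min; ν_R = −1, so ξ = 238.5/1 = 238.5 mol/min.
Outlet amounts (n = n₀ + ν ξ):
  R: 795 − 1(238.5) = 556.5
  Q: 0 + 1(238.5) = 238.5
  M: 0 + 1(238.5) = 238.5
Total out = 1034 mol/min; y_M = 238.5 / 1034 = 0.2308.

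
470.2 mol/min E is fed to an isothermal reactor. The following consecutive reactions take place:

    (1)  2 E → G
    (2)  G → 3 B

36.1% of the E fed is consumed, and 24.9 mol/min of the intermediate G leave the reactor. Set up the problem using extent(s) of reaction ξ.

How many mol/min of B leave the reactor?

Conversion of E: E consumed = 2ξ₁ = 0.361 × 470.2 → ξ₁ = 84.87 mol/min.
G balance: n_G = 0 + 1ξ₁ − 1ξ₂ = 24.9 → ξ₂ = (1·84.87 − 24.9)/1 = 59.97 mol/min.
Outlet amounts (n = n₀ + Σ ν·ξ):
  E: 470.2 − 2(84.87) = 300.5
  G: 0 + 1(84.87) − 1(59.97) = 24.9
  B: 0 + 3(59.97) = 179.9

180 mol/min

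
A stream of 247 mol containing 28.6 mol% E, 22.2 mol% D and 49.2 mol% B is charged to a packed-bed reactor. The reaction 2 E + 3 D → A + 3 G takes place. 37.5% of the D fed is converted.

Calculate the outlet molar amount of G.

20.6 mol

D reacted = 0.375 × 54.83 = 20.56 mol; ν_D = −3, so ξ = 20.56/3 = 6.854 mol.
Outlet amounts (n = n₀ + ν ξ):
  E: 70.64 − 2(6.854) = 56.93
  D: 54.83 − 3(6.854) = 34.27
  A: 0 + 1(6.854) = 6.854
  G: 0 + 3(6.854) = 20.56
  B: 121.5 (inert)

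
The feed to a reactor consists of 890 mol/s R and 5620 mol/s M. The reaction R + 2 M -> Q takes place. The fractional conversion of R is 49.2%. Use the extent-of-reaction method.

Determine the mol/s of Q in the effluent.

438 mol/s

R reacted = 0.492 × 890 = 437.9 mol/s; ν_R = −1, so ξ = 437.9/1 = 437.9 mol/s.
Outlet amounts (n = n₀ + ν ξ):
  R: 890 − 1(437.9) = 452.1
  M: 5620 − 2(437.9) = 4744
  Q: 0 + 1(437.9) = 437.9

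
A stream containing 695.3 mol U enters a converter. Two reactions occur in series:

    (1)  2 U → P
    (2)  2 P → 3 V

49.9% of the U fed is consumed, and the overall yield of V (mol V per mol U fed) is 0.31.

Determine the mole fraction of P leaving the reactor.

Conversion of U: U consumed = 2ξ₁ = 0.499 × 695.3 → ξ₁ = 173.5 mol.
Yield of V: 3ξ₂ / 695.3 = 0.31 → ξ₂ = 71.85 mol.
Outlet amounts (n = n₀ + Σ ν·ξ):
  U: 695.3 − 2(173.5) = 348.3
  P: 0 + 1(173.5) − 2(71.85) = 29.78
  V: 0 + 3(71.85) = 215.5
Total out = 593.7 mol; y_P = 29.78 / 593.7 = 0.05017.

0.0502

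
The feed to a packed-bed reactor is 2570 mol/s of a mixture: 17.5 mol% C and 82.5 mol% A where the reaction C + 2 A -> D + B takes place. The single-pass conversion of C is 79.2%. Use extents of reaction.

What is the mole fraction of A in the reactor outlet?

0.636

C reacted = 0.792 × 449.8 = 356.2 mol/s; ν_C = −1, so ξ = 356.2/1 = 356.2 mol/s.
Outlet amounts (n = n₀ + ν ξ):
  C: 449.8 − 1(356.2) = 93.55
  A: 2120 − 2(356.2) = 1408
  D: 0 + 1(356.2) = 356.2
  B: 0 + 1(356.2) = 356.2
Total out = 2214 mol/s; y_A = 1408 / 2214 = 0.6359.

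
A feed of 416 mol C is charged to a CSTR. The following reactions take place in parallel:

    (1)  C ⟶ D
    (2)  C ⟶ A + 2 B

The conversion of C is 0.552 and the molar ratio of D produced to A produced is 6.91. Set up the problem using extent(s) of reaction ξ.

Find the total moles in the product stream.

474 mol

Conversion of C: C consumed = 0.552 × 416 = 229.6 mol = 1ξ₁ + 1ξ₂.
Selectivity: 1ξ₁ / (1ξ₂) = 6.91 → ξ₁ = 6.91 ξ₂.
Substitute: (1·6.91 + 1) ξ₂ = 229.6 → ξ₂ = 29.03 mol, ξ₁ = 200.6 mol.
Outlet amounts (n = n₀ + Σ ν·ξ):
  C: 416 − 1(200.6) − 1(29.03) = 186.4
  D: 0 + 1(200.6) = 200.6
  A: 0 + 1(29.03) = 29.03
  B: 0 + 2(29.03) = 58.06
Total out = 186.4 + 200.6 + 29.03 + 58.06 = 474.1 mol.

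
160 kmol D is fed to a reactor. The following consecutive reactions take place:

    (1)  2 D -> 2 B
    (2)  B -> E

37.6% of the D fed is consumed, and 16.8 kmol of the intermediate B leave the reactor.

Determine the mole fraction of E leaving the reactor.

0.271

Conversion of D: D consumed = 2ξ₁ = 0.376 × 160 → ξ₁ = 30.08 kmol.
B balance: n_B = 0 + 2ξ₁ − 1ξ₂ = 16.8 → ξ₂ = (2·30.08 − 16.8)/1 = 43.36 kmol.
Outlet amounts (n = n₀ + Σ ν·ξ):
  D: 160 − 2(30.08) = 99.84
  B: 0 + 2(30.08) − 1(43.36) = 16.8
  E: 0 + 1(43.36) = 43.36
Total out = 160 kmol; y_E = 43.36 / 160 = 0.271.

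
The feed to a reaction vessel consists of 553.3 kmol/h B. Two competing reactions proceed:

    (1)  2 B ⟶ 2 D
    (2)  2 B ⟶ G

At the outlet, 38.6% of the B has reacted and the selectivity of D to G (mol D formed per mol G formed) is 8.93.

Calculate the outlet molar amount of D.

174 kmol/h

Conversion of B: B consumed = 0.386 × 553.3 = 213.6 kmol/h = 2ξ₁ + 2ξ₂.
Selectivity: 2ξ₁ / (1ξ₂) = 8.93 → ξ₁ = 4.465 ξ₂.
Substitute: (2·4.465 + 2) ξ₂ = 213.6 → ξ₂ = 19.54 kmol/h, ξ₁ = 87.25 kmol/h.
Outlet amounts (n = n₀ + Σ ν·ξ):
  B: 553.3 − 2(87.25) − 2(19.54) = 339.7
  D: 0 + 2(87.25) = 174.5
  G: 0 + 1(19.54) = 19.54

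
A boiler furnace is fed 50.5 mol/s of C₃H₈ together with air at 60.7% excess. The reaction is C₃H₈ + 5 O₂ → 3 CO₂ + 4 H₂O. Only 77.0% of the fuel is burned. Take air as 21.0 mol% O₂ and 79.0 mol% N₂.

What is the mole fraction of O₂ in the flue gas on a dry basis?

Stoichiometric O₂ = 5 × 50.5 = 252.5 mol/s; O₂ fed = 252.5 × 1.607 = 405.8 mol/s.
N₂ fed = 405.8 × 79/21 = 1526 mol/s.
Fuel reacted = 0.77 × 50.5 → ξ = 38.88 mol/s.
Outlet (n = n₀ + ν ξ):
  C₃H₈: 50.5 − 1(38.88) = 11.62
  O₂: 405.8 − 5(38.88) = 211.3
  N₂: 1526 (inert)
  CO₂: 0 + 3(38.88) = 116.7
  H₂O: 0 + 4(38.88) = 155.5
Dry total = 1866 mol/s; y_O₂ (dry) = 211.3 / 1866 = 0.1133.

0.113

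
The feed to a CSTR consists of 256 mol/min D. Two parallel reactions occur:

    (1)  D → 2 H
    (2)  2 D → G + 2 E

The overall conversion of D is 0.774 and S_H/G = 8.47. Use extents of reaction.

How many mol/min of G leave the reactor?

31.8 mol/min

Conversion of D: D consumed = 0.774 × 256 = 198.1 mol/min = 1ξ₁ + 2ξ₂.
Selectivity: 2ξ₁ / (1ξ₂) = 8.47 → ξ₁ = 4.235 ξ₂.
Substitute: (1·4.235 + 2) ξ₂ = 198.1 → ξ₂ = 31.78 mol/min, ξ₁ = 134.6 mol/min.
Outlet amounts (n = n₀ + Σ ν·ξ):
  D: 256 − 1(134.6) − 2(31.78) = 57.86
  H: 0 + 2(134.6) = 269.2
  G: 0 + 1(31.78) = 31.78
  E: 0 + 2(31.78) = 63.56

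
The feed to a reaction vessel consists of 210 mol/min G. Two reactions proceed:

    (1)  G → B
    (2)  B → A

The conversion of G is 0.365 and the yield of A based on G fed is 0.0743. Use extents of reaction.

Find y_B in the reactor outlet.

Conversion of G: G consumed = 1ξ₁ = 0.365 × 210 → ξ₁ = 76.65 mol/min.
Yield of A: 1ξ₂ / 210 = 0.0743 → ξ₂ = 15.6 mol/min.
Outlet amounts (n = n₀ + Σ ν·ξ):
  G: 210 − 1(76.65) = 133.4
  B: 0 + 1(76.65) − 1(15.6) = 61.05
  A: 0 + 1(15.6) = 15.6
Total out = 210 mol/min; y_B = 61.05 / 210 = 0.2907.

0.291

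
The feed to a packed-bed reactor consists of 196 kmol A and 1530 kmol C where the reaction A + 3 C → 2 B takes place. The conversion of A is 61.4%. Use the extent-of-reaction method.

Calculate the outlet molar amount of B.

241 kmol

A reacted = 0.614 × 196 = 120.3 kmol; ν_A = −1, so ξ = 120.3/1 = 120.3 kmol.
Outlet amounts (n = n₀ + ν ξ):
  A: 196 − 1(120.3) = 75.66
  C: 1530 − 3(120.3) = 1169
  B: 0 + 2(120.3) = 240.7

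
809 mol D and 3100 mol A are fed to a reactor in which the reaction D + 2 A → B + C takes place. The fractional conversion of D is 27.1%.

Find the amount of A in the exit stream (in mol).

2660 mol

D reacted = 0.271 × 809 = 219.2 mol; ν_D = −1, so ξ = 219.2/1 = 219.2 mol.
Outlet amounts (n = n₀ + ν ξ):
  D: 809 − 1(219.2) = 589.8
  A: 3100 − 2(219.2) = 2662
  B: 0 + 1(219.2) = 219.2
  C: 0 + 1(219.2) = 219.2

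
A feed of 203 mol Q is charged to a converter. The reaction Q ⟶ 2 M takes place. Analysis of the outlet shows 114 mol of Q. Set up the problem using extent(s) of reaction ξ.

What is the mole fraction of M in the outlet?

0.61

For Q: n = n₀ − 1ξ → 114 = 203 − 1ξ, giving ξ = 89 mol.
Outlet amounts (n = n₀ + ν ξ):
  Q: 203 − 1(89) = 114
  M: 0 + 2(89) = 178
Total out = 292 mol; y_M = 178 / 292 = 0.6096.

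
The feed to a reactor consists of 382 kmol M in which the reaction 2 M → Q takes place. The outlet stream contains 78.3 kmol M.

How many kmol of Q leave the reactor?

For M: n = n₀ − 2ξ → 78.3 = 382 − 2ξ, giving ξ = 151.8 kmol.
Outlet amounts (n = n₀ + ν ξ):
  M: 382 − 2(151.8) = 78.3
  Q: 0 + 1(151.8) = 151.8

152 kmol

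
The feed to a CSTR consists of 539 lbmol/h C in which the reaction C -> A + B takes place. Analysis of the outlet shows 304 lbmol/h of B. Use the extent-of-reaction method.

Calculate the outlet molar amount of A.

For B: n = n₀ + 1ξ → 304 = 0 + 1ξ, giving ξ = 304 lbmol/h.
Outlet amounts (n = n₀ + ν ξ):
  C: 539 − 1(304) = 235
  A: 0 + 1(304) = 304
  B: 0 + 1(304) = 304

304 lbmol/h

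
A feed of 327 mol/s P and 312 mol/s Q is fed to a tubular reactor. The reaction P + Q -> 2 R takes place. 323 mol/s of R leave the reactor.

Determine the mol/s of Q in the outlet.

For R: n = n₀ + 2ξ → 323 = 0 + 2ξ, giving ξ = 161.5 mol/s.
Outlet amounts (n = n₀ + ν ξ):
  P: 327 − 1(161.5) = 165.5
  Q: 312 − 1(161.5) = 150.5
  R: 0 + 2(161.5) = 323

150 mol/s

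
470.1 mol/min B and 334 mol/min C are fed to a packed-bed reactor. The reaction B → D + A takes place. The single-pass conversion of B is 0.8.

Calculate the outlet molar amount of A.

B reacted = 0.8 × 470.1 = 376.1 mol/min; ν_B = −1, so ξ = 376.1/1 = 376.1 mol/min.
Outlet amounts (n = n₀ + ν ξ):
  B: 470.1 − 1(376.1) = 94.02
  D: 0 + 1(376.1) = 376.1
  A: 0 + 1(376.1) = 376.1
  C: 334 (inert)

376 mol/min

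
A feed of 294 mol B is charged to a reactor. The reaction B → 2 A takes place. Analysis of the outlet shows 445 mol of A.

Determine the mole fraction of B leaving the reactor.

0.138

For A: n = n₀ + 2ξ → 445 = 0 + 2ξ, giving ξ = 222.5 mol.
Outlet amounts (n = n₀ + ν ξ):
  B: 294 − 1(222.5) = 71.5
  A: 0 + 2(222.5) = 445
Total out = 516.5 mol; y_B = 71.5 / 516.5 = 0.1384.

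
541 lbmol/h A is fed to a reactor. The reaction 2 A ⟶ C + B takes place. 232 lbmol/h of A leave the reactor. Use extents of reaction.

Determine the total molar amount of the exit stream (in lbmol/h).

For A: n = n₀ − 2ξ → 232 = 541 − 2ξ, giving ξ = 154.5 lbmol/h.
Outlet amounts (n = n₀ + ν ξ):
  A: 541 − 2(154.5) = 232
  C: 0 + 1(154.5) = 154.5
  B: 0 + 1(154.5) = 154.5
Total out = 232 + 154.5 + 154.5 = 541 lbmol/h.

541 lbmol/h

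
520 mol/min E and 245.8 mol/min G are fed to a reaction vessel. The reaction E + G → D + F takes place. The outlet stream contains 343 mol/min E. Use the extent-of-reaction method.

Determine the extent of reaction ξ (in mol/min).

ξ = 177 mol/min

For E: n = n₀ − 1ξ → 343 = 520 − 1ξ, giving ξ = 177 mol/min.
Outlet amounts (n = n₀ + ν ξ):
  E: 520 − 1(177) = 343
  G: 245.8 − 1(177) = 68.8
  D: 0 + 1(177) = 177
  F: 0 + 1(177) = 177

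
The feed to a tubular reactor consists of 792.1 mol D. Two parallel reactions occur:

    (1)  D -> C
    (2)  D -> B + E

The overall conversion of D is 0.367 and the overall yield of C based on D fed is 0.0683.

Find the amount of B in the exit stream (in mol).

237 mol

Yield of C: 1ξ₁ / 792.1 = 0.0683 → ξ₁ = 54.1 mol.
Conversion of D: 1ξ₁ + 1ξ₂ = 0.367 × 792.1 = 290.7 → ξ₂ = 236.6 mol.
Outlet amounts (n = n₀ + Σ ν·ξ):
  D: 792.1 − 1(54.1) − 1(236.6) = 501.4
  C: 0 + 1(54.1) = 54.1
  B: 0 + 1(236.6) = 236.6
  E: 0 + 1(236.6) = 236.6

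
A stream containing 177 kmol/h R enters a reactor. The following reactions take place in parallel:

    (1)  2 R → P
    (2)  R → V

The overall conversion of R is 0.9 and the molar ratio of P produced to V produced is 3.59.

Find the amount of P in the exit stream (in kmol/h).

69.9 kmol/h

Conversion of R: R consumed = 0.9 × 177 = 159.3 kmol/h = 2ξ₁ + 1ξ₂.
Selectivity: 1ξ₁ / (1ξ₂) = 3.59 → ξ₁ = 3.59 ξ₂.
Substitute: (2·3.59 + 1) ξ₂ = 159.3 → ξ₂ = 19.47 kmol/h, ξ₁ = 69.91 kmol/h.
Outlet amounts (n = n₀ + Σ ν·ξ):
  R: 177 − 2(69.91) − 1(19.47) = 17.7
  P: 0 + 1(69.91) = 69.91
  V: 0 + 1(19.47) = 19.47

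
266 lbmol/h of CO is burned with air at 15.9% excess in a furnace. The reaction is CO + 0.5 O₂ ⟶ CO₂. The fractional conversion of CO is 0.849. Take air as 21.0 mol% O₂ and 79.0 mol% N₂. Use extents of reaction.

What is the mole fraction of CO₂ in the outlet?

0.255

Stoichiometric O₂ = 0.5 × 266 = 133 lbmol/h; O₂ fed = 133 × 1.159 = 154.1 lbmol/h.
N₂ fed = 154.1 × 79/21 = 579.9 lbmol/h.
Fuel reacted = 0.849 × 266 → ξ = 225.8 lbmol/h.
Outlet (n = n₀ + ν ξ):
  CO: 266 − 1(225.8) = 40.17
  O₂: 154.1 − 0.5(225.8) = 41.23
  N₂: 579.9 (inert)
  CO₂: 0 + 1(225.8) = 225.8
Total out = 887.1 lbmol/h; y_CO₂ = 225.8 / 887.1 = 0.2546.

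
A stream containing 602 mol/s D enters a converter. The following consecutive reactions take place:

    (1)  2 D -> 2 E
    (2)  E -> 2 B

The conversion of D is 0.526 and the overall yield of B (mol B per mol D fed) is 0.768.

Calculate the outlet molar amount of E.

85.5 mol/s

Conversion of D: D consumed = 2ξ₁ = 0.526 × 602 → ξ₁ = 158.3 mol/s.
Yield of B: 2ξ₂ / 602 = 0.768 → ξ₂ = 231.2 mol/s.
Outlet amounts (n = n₀ + Σ ν·ξ):
  D: 602 − 2(158.3) = 285.3
  E: 0 + 2(158.3) − 1(231.2) = 85.48
  B: 0 + 2(231.2) = 462.3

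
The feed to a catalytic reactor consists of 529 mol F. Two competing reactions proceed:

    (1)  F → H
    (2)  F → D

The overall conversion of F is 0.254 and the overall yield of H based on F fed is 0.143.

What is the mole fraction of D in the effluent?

Yield of H: 1ξ₁ / 529 = 0.143 → ξ₁ = 75.65 mol.
Conversion of F: 1ξ₁ + 1ξ₂ = 0.254 × 529 = 134.4 → ξ₂ = 58.72 mol.
Outlet amounts (n = n₀ + Σ ν·ξ):
  F: 529 − 1(75.65) − 1(58.72) = 394.6
  H: 0 + 1(75.65) = 75.65
  D: 0 + 1(58.72) = 58.72
Total out = 529 mol; y_D = 58.72 / 529 = 0.111.

0.111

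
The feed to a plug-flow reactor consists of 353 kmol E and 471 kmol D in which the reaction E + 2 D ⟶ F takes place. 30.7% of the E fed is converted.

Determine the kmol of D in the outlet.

254 kmol

E reacted = 0.307 × 353 = 108.4 kmol; ν_E = −1, so ξ = 108.4/1 = 108.4 kmol.
Outlet amounts (n = n₀ + ν ξ):
  E: 353 − 1(108.4) = 244.6
  D: 471 − 2(108.4) = 254.3
  F: 0 + 1(108.4) = 108.4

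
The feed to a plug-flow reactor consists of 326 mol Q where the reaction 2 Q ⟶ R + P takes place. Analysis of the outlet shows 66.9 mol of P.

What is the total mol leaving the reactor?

326 mol

For P: n = n₀ + 1ξ → 66.9 = 0 + 1ξ, giving ξ = 66.9 mol.
Outlet amounts (n = n₀ + ν ξ):
  Q: 326 − 2(66.9) = 192.2
  R: 0 + 1(66.9) = 66.9
  P: 0 + 1(66.9) = 66.9
Total out = 192.2 + 66.9 + 66.9 = 326 mol.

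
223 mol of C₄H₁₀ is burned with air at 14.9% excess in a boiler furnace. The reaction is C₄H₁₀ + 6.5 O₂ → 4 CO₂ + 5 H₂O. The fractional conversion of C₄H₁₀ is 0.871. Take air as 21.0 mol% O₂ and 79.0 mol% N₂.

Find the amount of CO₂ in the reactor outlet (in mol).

777 mol

Stoichiometric O₂ = 6.5 × 223 = 1450 mol; O₂ fed = 1450 × 1.149 = 1665 mol.
N₂ fed = 1665 × 79/21 = 6265 mol.
Fuel reacted = 0.871 × 223 → ξ = 194.2 mol.
Outlet (n = n₀ + ν ξ):
  C₄H₁₀: 223 − 1(194.2) = 28.77
  O₂: 1665 − 6.5(194.2) = 403
  N₂: 6265 (inert)
  CO₂: 0 + 4(194.2) = 776.9
  H₂O: 0 + 5(194.2) = 971.2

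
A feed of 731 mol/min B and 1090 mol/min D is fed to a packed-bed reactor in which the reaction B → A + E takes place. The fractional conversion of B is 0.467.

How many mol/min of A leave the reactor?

B reacted = 0.467 × 731 = 341.4 mol/min; ν_B = −1, so ξ = 341.4/1 = 341.4 mol/min.
Outlet amounts (n = n₀ + ν ξ):
  B: 731 − 1(341.4) = 389.6
  A: 0 + 1(341.4) = 341.4
  E: 0 + 1(341.4) = 341.4
  D: 1090 (inert)

341 mol/min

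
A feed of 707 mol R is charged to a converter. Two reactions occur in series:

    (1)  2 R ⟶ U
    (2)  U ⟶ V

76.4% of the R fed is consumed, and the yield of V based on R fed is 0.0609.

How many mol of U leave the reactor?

Conversion of R: R consumed = 2ξ₁ = 0.764 × 707 → ξ₁ = 270.1 mol.
Yield of V: 1ξ₂ / 707 = 0.0609 → ξ₂ = 43.06 mol.
Outlet amounts (n = n₀ + Σ ν·ξ):
  R: 707 − 2(270.1) = 166.9
  U: 0 + 1(270.1) − 1(43.06) = 227
  V: 0 + 1(43.06) = 43.06

227 mol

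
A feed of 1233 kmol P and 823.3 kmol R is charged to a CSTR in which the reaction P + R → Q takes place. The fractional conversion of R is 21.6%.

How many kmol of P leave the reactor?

R reacted = 0.216 × 823.3 = 177.8 kmol; ν_R = −1, so ξ = 177.8/1 = 177.8 kmol.
Outlet amounts (n = n₀ + ν ξ):
  P: 1233 − 1(177.8) = 1055
  R: 823.3 − 1(177.8) = 645.5
  Q: 0 + 1(177.8) = 177.8

1060 kmol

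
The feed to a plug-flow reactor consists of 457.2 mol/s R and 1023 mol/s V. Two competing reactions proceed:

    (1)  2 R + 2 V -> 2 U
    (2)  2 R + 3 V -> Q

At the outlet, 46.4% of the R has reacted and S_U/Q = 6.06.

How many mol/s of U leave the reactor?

160 mol/s

Conversion of R: R consumed = 0.464 × 457.2 = 212.1 mol/s = 2ξ₁ + 2ξ₂.
Selectivity: 2ξ₁ / (1ξ₂) = 6.06 → ξ₁ = 3.03 ξ₂.
Substitute: (2·3.03 + 2) ξ₂ = 212.1 → ξ₂ = 26.32 mol/s, ξ₁ = 79.75 mol/s.
Outlet amounts (n = n₀ + Σ ν·ξ):
  R: 457.2 − 2(79.75) − 2(26.32) = 245.1
  V: 1023 − 2(79.75) − 3(26.32) = 784.5
  U: 0 + 2(79.75) = 159.5
  Q: 0 + 1(26.32) = 26.32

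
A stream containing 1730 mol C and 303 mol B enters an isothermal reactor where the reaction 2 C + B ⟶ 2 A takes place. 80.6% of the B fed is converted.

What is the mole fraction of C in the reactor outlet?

0.694

B reacted = 0.806 × 303 = 244.2 mol; ν_B = −1, so ξ = 244.2/1 = 244.2 mol.
Outlet amounts (n = n₀ + ν ξ):
  C: 1730 − 2(244.2) = 1242
  B: 303 − 1(244.2) = 58.78
  A: 0 + 2(244.2) = 488.4
Total out = 1789 mol; y_C = 1242 / 1789 = 0.6941.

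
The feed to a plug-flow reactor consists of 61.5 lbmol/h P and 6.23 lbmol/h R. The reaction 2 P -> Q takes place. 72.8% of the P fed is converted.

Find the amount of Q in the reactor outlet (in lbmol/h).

P reacted = 0.728 × 61.5 = 44.77 lbmol/h; ν_P = −2, so ξ = 44.77/2 = 22.39 lbmol/h.
Outlet amounts (n = n₀ + ν ξ):
  P: 61.5 − 2(22.39) = 16.73
  Q: 0 + 1(22.39) = 22.39
  R: 6.23 (inert)

22.4 lbmol/h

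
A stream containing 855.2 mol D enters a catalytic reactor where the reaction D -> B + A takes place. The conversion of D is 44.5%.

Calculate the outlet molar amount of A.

381 mol

D reacted = 0.445 × 855.2 = 380.6 mol; ν_D = −1, so ξ = 380.6/1 = 380.6 mol.
Outlet amounts (n = n₀ + ν ξ):
  D: 855.2 − 1(380.6) = 474.6
  B: 0 + 1(380.6) = 380.6
  A: 0 + 1(380.6) = 380.6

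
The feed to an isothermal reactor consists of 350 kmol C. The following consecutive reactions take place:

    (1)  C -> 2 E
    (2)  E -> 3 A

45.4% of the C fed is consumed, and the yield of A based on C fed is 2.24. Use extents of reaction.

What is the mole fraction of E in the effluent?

Conversion of C: C consumed = 1ξ₁ = 0.454 × 350 → ξ₁ = 158.9 kmol.
Yield of A: 3ξ₂ / 350 = 2.24 → ξ₂ = 261.3 kmol.
Outlet amounts (n = n₀ + Σ ν·ξ):
  C: 350 − 1(158.9) = 191.1
  E: 0 + 2(158.9) − 1(261.3) = 56.47
  A: 0 + 3(261.3) = 784
Total out = 1032 kmol; y_E = 56.47 / 1032 = 0.05474.

0.0547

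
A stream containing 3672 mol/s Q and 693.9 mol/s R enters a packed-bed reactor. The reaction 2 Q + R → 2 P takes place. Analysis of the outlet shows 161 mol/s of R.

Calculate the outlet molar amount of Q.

2610 mol/s

For R: n = n₀ − 1ξ → 161 = 693.9 − 1ξ, giving ξ = 532.9 mol/s.
Outlet amounts (n = n₀ + ν ξ):
  Q: 3672 − 2(532.9) = 2606
  R: 693.9 − 1(532.9) = 161
  P: 0 + 2(532.9) = 1066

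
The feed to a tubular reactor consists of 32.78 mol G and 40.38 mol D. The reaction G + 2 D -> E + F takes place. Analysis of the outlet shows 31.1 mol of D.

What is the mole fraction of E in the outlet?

0.0677

For D: n = n₀ − 2ξ → 31.1 = 40.38 − 2ξ, giving ξ = 4.64 mol.
Outlet amounts (n = n₀ + ν ξ):
  G: 32.78 − 1(4.64) = 28.14
  D: 40.38 − 2(4.64) = 31.1
  E: 0 + 1(4.64) = 4.64
  F: 0 + 1(4.64) = 4.64
Total out = 68.52 mol; y_E = 4.64 / 68.52 = 0.06772.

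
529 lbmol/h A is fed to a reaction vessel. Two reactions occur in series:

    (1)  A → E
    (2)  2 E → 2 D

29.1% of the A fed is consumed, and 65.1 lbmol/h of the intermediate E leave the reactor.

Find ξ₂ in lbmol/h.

Conversion of A: A consumed = 1ξ₁ = 0.291 × 529 → ξ₁ = 153.9 lbmol/h.
E balance: n_E = 0 + 1ξ₁ − 2ξ₂ = 65.1 → ξ₂ = (1·153.9 − 65.1)/2 = 44.42 lbmol/h.
Outlet amounts (n = n₀ + Σ ν·ξ):
  A: 529 − 1(153.9) = 375.1
  E: 0 + 1(153.9) − 2(44.42) = 65.1
  D: 0 + 2(44.42) = 88.84

ξ₂ = 44.4 lbmol/h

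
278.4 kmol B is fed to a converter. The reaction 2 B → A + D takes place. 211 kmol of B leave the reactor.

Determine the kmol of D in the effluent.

For B: n = n₀ − 2ξ → 211 = 278.4 − 2ξ, giving ξ = 33.7 kmol.
Outlet amounts (n = n₀ + ν ξ):
  B: 278.4 − 2(33.7) = 211
  A: 0 + 1(33.7) = 33.7
  D: 0 + 1(33.7) = 33.7

33.7 kmol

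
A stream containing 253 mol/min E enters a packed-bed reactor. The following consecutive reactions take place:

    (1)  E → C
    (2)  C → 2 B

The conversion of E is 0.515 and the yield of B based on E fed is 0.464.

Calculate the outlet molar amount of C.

Conversion of E: E consumed = 1ξ₁ = 0.515 × 253 → ξ₁ = 130.3 mol/min.
Yield of B: 2ξ₂ / 253 = 0.464 → ξ₂ = 58.7 mol/min.
Outlet amounts (n = n₀ + Σ ν·ξ):
  E: 253 − 1(130.3) = 122.7
  C: 0 + 1(130.3) − 1(58.7) = 71.6
  B: 0 + 2(58.7) = 117.4

71.6 mol/min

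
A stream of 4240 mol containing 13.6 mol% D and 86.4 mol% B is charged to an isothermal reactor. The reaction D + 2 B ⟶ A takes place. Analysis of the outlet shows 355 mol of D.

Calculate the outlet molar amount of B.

3220 mol

For D: n = n₀ − 1ξ → 355 = 576.6 − 1ξ, giving ξ = 221.6 mol.
Outlet amounts (n = n₀ + ν ξ):
  D: 576.6 − 1(221.6) = 355
  B: 3663 − 2(221.6) = 3220
  A: 0 + 1(221.6) = 221.6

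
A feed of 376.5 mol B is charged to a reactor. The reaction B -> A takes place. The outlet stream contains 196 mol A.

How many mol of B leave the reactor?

180 mol

For A: n = n₀ + 1ξ → 196 = 0 + 1ξ, giving ξ = 196 mol.
Outlet amounts (n = n₀ + ν ξ):
  B: 376.5 − 1(196) = 180.5
  A: 0 + 1(196) = 196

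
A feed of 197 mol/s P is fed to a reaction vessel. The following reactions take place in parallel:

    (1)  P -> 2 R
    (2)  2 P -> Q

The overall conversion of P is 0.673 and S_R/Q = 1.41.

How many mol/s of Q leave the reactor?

Conversion of P: P consumed = 0.673 × 197 = 132.6 mol/s = 1ξ₁ + 2ξ₂.
Selectivity: 2ξ₁ / (1ξ₂) = 1.41 → ξ₁ = 0.705 ξ₂.
Substitute: (1·0.705 + 2) ξ₂ = 132.6 → ξ₂ = 49.01 mol/s, ξ₁ = 34.55 mol/s.
Outlet amounts (n = n₀ + Σ ν·ξ):
  P: 197 − 1(34.55) − 2(49.01) = 64.42
  R: 0 + 2(34.55) = 69.11
  Q: 0 + 1(49.01) = 49.01

49 mol/s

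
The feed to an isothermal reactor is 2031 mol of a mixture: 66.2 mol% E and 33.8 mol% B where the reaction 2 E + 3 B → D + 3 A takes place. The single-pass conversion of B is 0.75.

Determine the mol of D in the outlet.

172 mol

B reacted = 0.75 × 686.5 = 514.9 mol; ν_B = −3, so ξ = 514.9/3 = 171.6 mol.
Outlet amounts (n = n₀ + ν ξ):
  E: 1345 − 2(171.6) = 1001
  B: 686.5 − 3(171.6) = 171.6
  D: 0 + 1(171.6) = 171.6
  A: 0 + 3(171.6) = 514.9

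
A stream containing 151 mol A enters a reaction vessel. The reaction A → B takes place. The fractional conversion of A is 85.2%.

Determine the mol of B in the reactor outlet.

129 mol

A reacted = 0.852 × 151 = 128.7 mol; ν_A = −1, so ξ = 128.7/1 = 128.7 mol.
Outlet amounts (n = n₀ + ν ξ):
  A: 151 − 1(128.7) = 22.35
  B: 0 + 1(128.7) = 128.7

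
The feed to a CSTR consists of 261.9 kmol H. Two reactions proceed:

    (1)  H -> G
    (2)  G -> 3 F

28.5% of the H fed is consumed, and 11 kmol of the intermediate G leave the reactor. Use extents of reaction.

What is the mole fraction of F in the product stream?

Conversion of H: H consumed = 1ξ₁ = 0.285 × 261.9 → ξ₁ = 74.64 kmol.
G balance: n_G = 0 + 1ξ₁ − 1ξ₂ = 11 → ξ₂ = (1·74.64 − 11)/1 = 63.64 kmol.
Outlet amounts (n = n₀ + Σ ν·ξ):
  H: 261.9 − 1(74.64) = 187.3
  G: 0 + 1(74.64) − 1(63.64) = 11
  F: 0 + 3(63.64) = 190.9
Total out = 389.2 kmol; y_F = 190.9 / 389.2 = 0.4906.

0.491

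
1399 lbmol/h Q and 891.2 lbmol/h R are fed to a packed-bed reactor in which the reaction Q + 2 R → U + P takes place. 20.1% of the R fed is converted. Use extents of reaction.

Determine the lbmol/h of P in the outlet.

89.6 lbmol/h

R reacted = 0.201 × 891.2 = 179.1 lbmol/h; ν_R = −2, so ξ = 179.1/2 = 89.57 lbmol/h.
Outlet amounts (n = n₀ + ν ξ):
  Q: 1399 − 1(89.57) = 1309
  R: 891.2 − 2(89.57) = 712.1
  U: 0 + 1(89.57) = 89.57
  P: 0 + 1(89.57) = 89.57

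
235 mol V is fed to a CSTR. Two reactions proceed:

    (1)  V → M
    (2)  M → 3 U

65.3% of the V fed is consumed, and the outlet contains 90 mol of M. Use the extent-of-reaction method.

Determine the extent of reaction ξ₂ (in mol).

ξ₂ = 63.5 mol

Conversion of V: V consumed = 1ξ₁ = 0.653 × 235 → ξ₁ = 153.5 mol.
M balance: n_M = 0 + 1ξ₁ − 1ξ₂ = 90 → ξ₂ = (1·153.5 − 90)/1 = 63.46 mol.
Outlet amounts (n = n₀ + Σ ν·ξ):
  V: 235 − 1(153.5) = 81.54
  M: 0 + 1(153.5) − 1(63.46) = 90
  U: 0 + 3(63.46) = 190.4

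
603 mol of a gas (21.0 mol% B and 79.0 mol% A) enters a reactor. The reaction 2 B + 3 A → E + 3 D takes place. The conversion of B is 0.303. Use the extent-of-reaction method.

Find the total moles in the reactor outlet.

B reacted = 0.303 × 126.6 = 38.37 mol; ν_B = −2, so ξ = 38.37/2 = 19.18 mol.
Outlet amounts (n = n₀ + ν ξ):
  B: 126.6 − 2(19.18) = 88.26
  A: 476.4 − 3(19.18) = 418.8
  E: 0 + 1(19.18) = 19.18
  D: 0 + 3(19.18) = 57.55
Total out = 88.26 + 418.8 + 19.18 + 57.55 = 583.8 mol.

584 mol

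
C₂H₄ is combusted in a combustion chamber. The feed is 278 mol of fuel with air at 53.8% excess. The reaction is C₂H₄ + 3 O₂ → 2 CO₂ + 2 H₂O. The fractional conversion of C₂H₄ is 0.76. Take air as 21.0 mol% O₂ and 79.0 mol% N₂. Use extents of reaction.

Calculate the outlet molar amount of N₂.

4830 mol

Stoichiometric O₂ = 3 × 278 = 834 mol; O₂ fed = 834 × 1.538 = 1283 mol.
N₂ fed = 1283 × 79/21 = 4825 mol.
Fuel reacted = 0.76 × 278 → ξ = 211.3 mol.
Outlet (n = n₀ + ν ξ):
  C₂H₄: 278 − 1(211.3) = 66.72
  O₂: 1283 − 3(211.3) = 648.9
  N₂: 4825 (inert)
  CO₂: 0 + 2(211.3) = 422.6
  H₂O: 0 + 2(211.3) = 422.6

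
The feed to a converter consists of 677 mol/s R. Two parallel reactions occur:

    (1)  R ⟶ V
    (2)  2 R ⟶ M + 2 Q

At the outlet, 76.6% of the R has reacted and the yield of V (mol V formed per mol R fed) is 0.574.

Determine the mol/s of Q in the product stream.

Yield of V: 1ξ₁ / 677 = 0.574 → ξ₁ = 388.6 mol/s.
Conversion of R: 1ξ₁ + 2ξ₂ = 0.766 × 677 = 518.6 → ξ₂ = 64.99 mol/s.
Outlet amounts (n = n₀ + Σ ν·ξ):
  R: 677 − 1(388.6) − 2(64.99) = 158.4
  V: 0 + 1(388.6) = 388.6
  M: 0 + 1(64.99) = 64.99
  Q: 0 + 2(64.99) = 130

130 mol/s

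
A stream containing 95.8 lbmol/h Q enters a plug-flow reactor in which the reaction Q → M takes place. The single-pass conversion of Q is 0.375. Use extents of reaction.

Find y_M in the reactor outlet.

0.375

Q reacted = 0.375 × 95.8 = 35.92 lbmol/h; ν_Q = −1, so ξ = 35.92/1 = 35.92 lbmol/h.
Outlet amounts (n = n₀ + ν ξ):
  Q: 95.8 − 1(35.92) = 59.88
  M: 0 + 1(35.92) = 35.92
Total out = 95.8 lbmol/h; y_M = 35.92 / 95.8 = 0.375.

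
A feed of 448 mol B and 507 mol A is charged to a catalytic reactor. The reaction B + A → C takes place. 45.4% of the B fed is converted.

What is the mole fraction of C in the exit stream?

0.271

B reacted = 0.454 × 448 = 203.4 mol; ν_B = −1, so ξ = 203.4/1 = 203.4 mol.
Outlet amounts (n = n₀ + ν ξ):
  B: 448 − 1(203.4) = 244.6
  A: 507 − 1(203.4) = 303.6
  C: 0 + 1(203.4) = 203.4
Total out = 751.6 mol; y_C = 203.4 / 751.6 = 0.2706.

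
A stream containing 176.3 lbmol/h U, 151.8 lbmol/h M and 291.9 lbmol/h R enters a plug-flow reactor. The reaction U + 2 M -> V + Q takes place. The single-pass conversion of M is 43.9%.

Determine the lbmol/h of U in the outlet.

143 lbmol/h

M reacted = 0.439 × 151.8 = 66.64 lbmol/h; ν_M = −2, so ξ = 66.64/2 = 33.32 lbmol/h.
Outlet amounts (n = n₀ + ν ξ):
  U: 176.3 − 1(33.32) = 143
  M: 151.8 − 2(33.32) = 85.16
  V: 0 + 1(33.32) = 33.32
  Q: 0 + 1(33.32) = 33.32
  R: 291.9 (inert)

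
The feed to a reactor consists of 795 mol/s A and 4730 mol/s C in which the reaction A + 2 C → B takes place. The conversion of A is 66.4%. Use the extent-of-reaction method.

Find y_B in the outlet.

A reacted = 0.664 × 795 = 527.9 mol/s; ν_A = −1, so ξ = 527.9/1 = 527.9 mol/s.
Outlet amounts (n = n₀ + ν ξ):
  A: 795 − 1(527.9) = 267.1
  C: 4730 − 2(527.9) = 3674
  B: 0 + 1(527.9) = 527.9
Total out = 4469 mol/s; y_B = 527.9 / 4469 = 0.1181.

0.118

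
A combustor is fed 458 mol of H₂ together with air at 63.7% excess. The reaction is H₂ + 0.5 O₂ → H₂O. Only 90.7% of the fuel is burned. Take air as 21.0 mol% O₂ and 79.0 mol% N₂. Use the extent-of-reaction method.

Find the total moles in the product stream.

2040 mol

Stoichiometric O₂ = 0.5 × 458 = 229 mol; O₂ fed = 229 × 1.637 = 374.9 mol.
N₂ fed = 374.9 × 79/21 = 1410 mol.
Fuel reacted = 0.907 × 458 → ξ = 415.4 mol.
Outlet (n = n₀ + ν ξ):
  H₂: 458 − 1(415.4) = 42.59
  O₂: 374.9 − 0.5(415.4) = 167.2
  N₂: 1410 (inert)
  H₂O: 0 + 1(415.4) = 415.4
Total out = 42.59 + 167.2 + 1410 + 415.4 = 2035 mol.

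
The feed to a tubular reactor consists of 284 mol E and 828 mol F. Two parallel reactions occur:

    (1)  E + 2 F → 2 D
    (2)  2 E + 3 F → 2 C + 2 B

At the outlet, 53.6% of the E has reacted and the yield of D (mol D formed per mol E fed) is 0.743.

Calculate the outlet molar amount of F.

Yield of D: 2ξ₁ / 284 = 0.743 → ξ₁ = 105.5 mol.
Conversion of E: 1ξ₁ + 2ξ₂ = 0.536 × 284 = 152.2 → ξ₂ = 23.36 mol.
Outlet amounts (n = n₀ + Σ ν·ξ):
  E: 284 − 1(105.5) − 2(23.36) = 131.8
  F: 828 − 2(105.5) − 3(23.36) = 546.9
  D: 0 + 2(105.5) = 211
  C: 0 + 2(23.36) = 46.72
  B: 0 + 2(23.36) = 46.72

547 mol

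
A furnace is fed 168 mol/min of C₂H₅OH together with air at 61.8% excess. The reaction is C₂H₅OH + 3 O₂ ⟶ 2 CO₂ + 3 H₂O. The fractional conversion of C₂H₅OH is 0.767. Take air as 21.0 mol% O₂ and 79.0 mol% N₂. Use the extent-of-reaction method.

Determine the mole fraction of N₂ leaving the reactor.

Stoichiometric O₂ = 3 × 168 = 504 mol/min; O₂ fed = 504 × 1.618 = 815.5 mol/min.
N₂ fed = 815.5 × 79/21 = 3068 mol/min.
Fuel reacted = 0.767 × 168 → ξ = 128.9 mol/min.
Outlet (n = n₀ + ν ξ):
  C₂H₅OH: 168 − 1(128.9) = 39.14
  O₂: 815.5 − 3(128.9) = 428.9
  N₂: 3068 (inert)
  CO₂: 0 + 2(128.9) = 257.7
  H₂O: 0 + 3(128.9) = 386.6
Total out = 4180 mol/min; y_N₂ = 3068 / 4180 = 0.7339.

0.734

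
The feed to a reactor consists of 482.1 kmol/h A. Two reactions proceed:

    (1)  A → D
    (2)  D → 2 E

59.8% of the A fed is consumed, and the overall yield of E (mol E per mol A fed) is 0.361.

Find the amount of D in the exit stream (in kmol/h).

Conversion of A: A consumed = 1ξ₁ = 0.598 × 482.1 → ξ₁ = 288.3 kmol/h.
Yield of E: 2ξ₂ / 482.1 = 0.361 → ξ₂ = 87.02 kmol/h.
Outlet amounts (n = n₀ + Σ ν·ξ):
  A: 482.1 − 1(288.3) = 193.8
  D: 0 + 1(288.3) − 1(87.02) = 201.3
  E: 0 + 2(87.02) = 174

201 kmol/h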